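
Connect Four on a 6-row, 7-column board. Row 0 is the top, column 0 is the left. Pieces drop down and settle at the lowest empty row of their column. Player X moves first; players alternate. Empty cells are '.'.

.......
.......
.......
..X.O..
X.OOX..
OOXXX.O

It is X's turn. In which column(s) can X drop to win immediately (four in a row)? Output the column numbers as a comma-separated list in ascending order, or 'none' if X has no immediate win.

col 0: drop X → no win
col 1: drop X → no win
col 2: drop X → no win
col 3: drop X → no win
col 4: drop X → no win
col 5: drop X → WIN!
col 6: drop X → no win

Answer: 5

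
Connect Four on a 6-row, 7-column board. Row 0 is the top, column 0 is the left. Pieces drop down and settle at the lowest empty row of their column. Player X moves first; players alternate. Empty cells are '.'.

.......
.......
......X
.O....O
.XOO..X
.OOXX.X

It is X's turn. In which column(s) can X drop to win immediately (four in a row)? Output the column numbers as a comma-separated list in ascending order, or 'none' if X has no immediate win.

col 0: drop X → no win
col 1: drop X → no win
col 2: drop X → no win
col 3: drop X → no win
col 4: drop X → no win
col 5: drop X → WIN!
col 6: drop X → no win

Answer: 5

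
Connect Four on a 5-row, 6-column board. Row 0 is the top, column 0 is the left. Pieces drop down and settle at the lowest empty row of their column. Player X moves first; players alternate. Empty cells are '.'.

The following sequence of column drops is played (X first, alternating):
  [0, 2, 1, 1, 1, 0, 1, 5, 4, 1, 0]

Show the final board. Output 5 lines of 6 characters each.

Move 1: X drops in col 0, lands at row 4
Move 2: O drops in col 2, lands at row 4
Move 3: X drops in col 1, lands at row 4
Move 4: O drops in col 1, lands at row 3
Move 5: X drops in col 1, lands at row 2
Move 6: O drops in col 0, lands at row 3
Move 7: X drops in col 1, lands at row 1
Move 8: O drops in col 5, lands at row 4
Move 9: X drops in col 4, lands at row 4
Move 10: O drops in col 1, lands at row 0
Move 11: X drops in col 0, lands at row 2

Answer: .O....
.X....
XX....
OO....
XXO.XO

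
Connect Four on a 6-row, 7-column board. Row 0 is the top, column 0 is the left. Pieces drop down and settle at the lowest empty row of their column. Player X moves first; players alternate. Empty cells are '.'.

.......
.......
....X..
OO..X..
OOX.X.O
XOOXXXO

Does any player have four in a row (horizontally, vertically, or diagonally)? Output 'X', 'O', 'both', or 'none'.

X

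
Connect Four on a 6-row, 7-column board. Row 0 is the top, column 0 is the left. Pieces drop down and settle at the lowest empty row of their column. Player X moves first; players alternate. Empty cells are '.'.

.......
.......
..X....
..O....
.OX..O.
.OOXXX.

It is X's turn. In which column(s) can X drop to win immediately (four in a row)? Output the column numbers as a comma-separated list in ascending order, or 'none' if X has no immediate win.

col 0: drop X → no win
col 1: drop X → no win
col 2: drop X → no win
col 3: drop X → no win
col 4: drop X → no win
col 5: drop X → no win
col 6: drop X → WIN!

Answer: 6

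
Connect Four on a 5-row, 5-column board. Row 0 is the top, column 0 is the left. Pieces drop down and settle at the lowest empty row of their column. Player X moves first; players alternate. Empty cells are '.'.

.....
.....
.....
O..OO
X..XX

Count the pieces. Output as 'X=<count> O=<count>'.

X=3 O=3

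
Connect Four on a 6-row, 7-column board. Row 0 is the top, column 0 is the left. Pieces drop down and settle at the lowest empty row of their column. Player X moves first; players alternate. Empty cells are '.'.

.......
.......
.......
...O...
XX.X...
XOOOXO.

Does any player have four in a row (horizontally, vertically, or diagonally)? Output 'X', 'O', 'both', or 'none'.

none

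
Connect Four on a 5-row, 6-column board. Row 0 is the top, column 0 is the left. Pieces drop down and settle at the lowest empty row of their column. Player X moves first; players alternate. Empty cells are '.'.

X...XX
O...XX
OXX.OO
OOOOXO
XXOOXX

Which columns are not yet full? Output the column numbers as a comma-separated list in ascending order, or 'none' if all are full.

col 0: top cell = 'X' → FULL
col 1: top cell = '.' → open
col 2: top cell = '.' → open
col 3: top cell = '.' → open
col 4: top cell = 'X' → FULL
col 5: top cell = 'X' → FULL

Answer: 1,2,3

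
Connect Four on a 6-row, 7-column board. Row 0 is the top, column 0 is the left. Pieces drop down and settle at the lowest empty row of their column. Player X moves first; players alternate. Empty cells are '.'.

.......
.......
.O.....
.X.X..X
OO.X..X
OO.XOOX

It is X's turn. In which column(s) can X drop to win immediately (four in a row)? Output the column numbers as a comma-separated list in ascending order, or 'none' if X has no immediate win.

col 0: drop X → no win
col 1: drop X → no win
col 2: drop X → no win
col 3: drop X → WIN!
col 4: drop X → no win
col 5: drop X → no win
col 6: drop X → WIN!

Answer: 3,6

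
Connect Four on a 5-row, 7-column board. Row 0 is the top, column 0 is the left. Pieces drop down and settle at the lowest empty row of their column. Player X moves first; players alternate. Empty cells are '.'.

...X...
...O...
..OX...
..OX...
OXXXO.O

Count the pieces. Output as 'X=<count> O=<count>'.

X=6 O=6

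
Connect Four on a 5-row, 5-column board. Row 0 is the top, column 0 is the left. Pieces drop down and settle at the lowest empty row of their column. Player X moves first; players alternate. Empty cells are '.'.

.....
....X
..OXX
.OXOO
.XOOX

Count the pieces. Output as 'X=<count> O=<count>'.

X=6 O=6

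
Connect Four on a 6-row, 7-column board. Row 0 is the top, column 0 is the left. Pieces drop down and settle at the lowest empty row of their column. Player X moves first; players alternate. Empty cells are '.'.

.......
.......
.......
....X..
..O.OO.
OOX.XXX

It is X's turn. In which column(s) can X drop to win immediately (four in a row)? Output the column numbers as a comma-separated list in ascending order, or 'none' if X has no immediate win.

Answer: 3

Derivation:
col 0: drop X → no win
col 1: drop X → no win
col 2: drop X → no win
col 3: drop X → WIN!
col 4: drop X → no win
col 5: drop X → no win
col 6: drop X → no win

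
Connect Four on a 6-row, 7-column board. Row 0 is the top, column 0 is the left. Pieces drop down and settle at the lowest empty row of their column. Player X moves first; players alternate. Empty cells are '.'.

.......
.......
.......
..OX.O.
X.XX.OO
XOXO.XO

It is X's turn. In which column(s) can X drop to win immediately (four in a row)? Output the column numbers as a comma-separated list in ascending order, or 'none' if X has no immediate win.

col 0: drop X → no win
col 1: drop X → WIN!
col 2: drop X → no win
col 3: drop X → no win
col 4: drop X → no win
col 5: drop X → no win
col 6: drop X → no win

Answer: 1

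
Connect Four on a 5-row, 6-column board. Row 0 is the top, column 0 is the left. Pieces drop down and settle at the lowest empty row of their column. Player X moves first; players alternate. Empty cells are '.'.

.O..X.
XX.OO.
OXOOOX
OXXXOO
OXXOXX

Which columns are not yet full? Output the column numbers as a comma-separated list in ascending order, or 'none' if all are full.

Answer: 0,2,3,5

Derivation:
col 0: top cell = '.' → open
col 1: top cell = 'O' → FULL
col 2: top cell = '.' → open
col 3: top cell = '.' → open
col 4: top cell = 'X' → FULL
col 5: top cell = '.' → open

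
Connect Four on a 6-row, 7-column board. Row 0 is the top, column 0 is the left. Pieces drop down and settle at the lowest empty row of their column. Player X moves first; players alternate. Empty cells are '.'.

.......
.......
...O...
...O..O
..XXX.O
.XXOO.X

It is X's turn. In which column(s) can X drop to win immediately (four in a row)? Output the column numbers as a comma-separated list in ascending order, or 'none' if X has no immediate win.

col 0: drop X → no win
col 1: drop X → WIN!
col 2: drop X → no win
col 3: drop X → no win
col 4: drop X → no win
col 5: drop X → no win
col 6: drop X → no win

Answer: 1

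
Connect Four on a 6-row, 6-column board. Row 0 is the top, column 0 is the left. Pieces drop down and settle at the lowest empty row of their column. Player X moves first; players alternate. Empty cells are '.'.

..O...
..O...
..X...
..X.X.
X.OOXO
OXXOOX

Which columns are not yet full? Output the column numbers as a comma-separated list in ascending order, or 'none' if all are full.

col 0: top cell = '.' → open
col 1: top cell = '.' → open
col 2: top cell = 'O' → FULL
col 3: top cell = '.' → open
col 4: top cell = '.' → open
col 5: top cell = '.' → open

Answer: 0,1,3,4,5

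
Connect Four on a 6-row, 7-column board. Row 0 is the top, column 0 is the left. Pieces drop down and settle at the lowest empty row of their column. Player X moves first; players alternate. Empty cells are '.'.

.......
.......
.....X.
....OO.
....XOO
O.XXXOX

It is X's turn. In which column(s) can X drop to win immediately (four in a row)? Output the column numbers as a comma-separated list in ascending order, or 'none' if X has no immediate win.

col 0: drop X → no win
col 1: drop X → WIN!
col 2: drop X → no win
col 3: drop X → no win
col 4: drop X → no win
col 5: drop X → no win
col 6: drop X → no win

Answer: 1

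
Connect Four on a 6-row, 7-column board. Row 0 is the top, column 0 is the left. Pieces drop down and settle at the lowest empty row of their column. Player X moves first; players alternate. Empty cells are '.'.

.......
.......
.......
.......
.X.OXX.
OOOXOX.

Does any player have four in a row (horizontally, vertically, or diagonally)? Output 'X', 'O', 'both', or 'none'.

none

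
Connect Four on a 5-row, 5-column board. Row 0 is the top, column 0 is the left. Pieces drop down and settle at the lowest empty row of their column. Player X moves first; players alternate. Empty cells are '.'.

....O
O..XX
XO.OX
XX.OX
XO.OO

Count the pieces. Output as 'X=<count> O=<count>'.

X=8 O=8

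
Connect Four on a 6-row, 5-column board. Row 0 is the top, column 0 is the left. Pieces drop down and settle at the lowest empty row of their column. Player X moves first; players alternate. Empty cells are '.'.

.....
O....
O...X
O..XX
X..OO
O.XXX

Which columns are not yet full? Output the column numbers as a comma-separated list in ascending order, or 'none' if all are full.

col 0: top cell = '.' → open
col 1: top cell = '.' → open
col 2: top cell = '.' → open
col 3: top cell = '.' → open
col 4: top cell = '.' → open

Answer: 0,1,2,3,4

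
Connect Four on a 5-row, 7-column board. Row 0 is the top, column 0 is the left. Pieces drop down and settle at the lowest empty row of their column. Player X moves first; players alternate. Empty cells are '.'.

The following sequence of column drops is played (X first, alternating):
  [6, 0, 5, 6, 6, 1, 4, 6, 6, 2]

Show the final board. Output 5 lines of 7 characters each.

Move 1: X drops in col 6, lands at row 4
Move 2: O drops in col 0, lands at row 4
Move 3: X drops in col 5, lands at row 4
Move 4: O drops in col 6, lands at row 3
Move 5: X drops in col 6, lands at row 2
Move 6: O drops in col 1, lands at row 4
Move 7: X drops in col 4, lands at row 4
Move 8: O drops in col 6, lands at row 1
Move 9: X drops in col 6, lands at row 0
Move 10: O drops in col 2, lands at row 4

Answer: ......X
......O
......X
......O
OOO.XXX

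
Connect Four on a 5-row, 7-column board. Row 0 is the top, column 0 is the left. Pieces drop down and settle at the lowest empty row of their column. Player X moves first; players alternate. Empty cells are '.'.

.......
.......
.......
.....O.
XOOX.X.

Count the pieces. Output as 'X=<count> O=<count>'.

X=3 O=3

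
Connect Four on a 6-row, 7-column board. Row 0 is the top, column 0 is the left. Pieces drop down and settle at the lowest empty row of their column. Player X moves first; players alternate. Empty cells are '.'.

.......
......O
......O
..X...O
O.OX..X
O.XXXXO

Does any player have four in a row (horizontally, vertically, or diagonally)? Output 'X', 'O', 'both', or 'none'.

X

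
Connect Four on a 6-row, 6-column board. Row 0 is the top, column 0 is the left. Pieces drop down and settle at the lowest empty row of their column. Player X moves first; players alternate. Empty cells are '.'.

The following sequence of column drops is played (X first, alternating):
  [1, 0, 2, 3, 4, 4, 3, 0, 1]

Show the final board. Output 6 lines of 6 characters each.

Answer: ......
......
......
......
OX.XO.
OXXOX.

Derivation:
Move 1: X drops in col 1, lands at row 5
Move 2: O drops in col 0, lands at row 5
Move 3: X drops in col 2, lands at row 5
Move 4: O drops in col 3, lands at row 5
Move 5: X drops in col 4, lands at row 5
Move 6: O drops in col 4, lands at row 4
Move 7: X drops in col 3, lands at row 4
Move 8: O drops in col 0, lands at row 4
Move 9: X drops in col 1, lands at row 4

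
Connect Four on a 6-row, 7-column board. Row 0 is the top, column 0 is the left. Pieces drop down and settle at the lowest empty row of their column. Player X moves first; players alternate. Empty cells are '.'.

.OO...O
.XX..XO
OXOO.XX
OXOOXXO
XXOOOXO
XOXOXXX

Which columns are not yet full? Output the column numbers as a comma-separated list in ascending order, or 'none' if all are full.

Answer: 0,3,4,5

Derivation:
col 0: top cell = '.' → open
col 1: top cell = 'O' → FULL
col 2: top cell = 'O' → FULL
col 3: top cell = '.' → open
col 4: top cell = '.' → open
col 5: top cell = '.' → open
col 6: top cell = 'O' → FULL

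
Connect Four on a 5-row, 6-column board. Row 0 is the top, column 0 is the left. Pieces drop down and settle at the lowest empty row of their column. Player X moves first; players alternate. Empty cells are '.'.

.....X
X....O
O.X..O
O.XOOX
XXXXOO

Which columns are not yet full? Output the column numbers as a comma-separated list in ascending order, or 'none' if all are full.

col 0: top cell = '.' → open
col 1: top cell = '.' → open
col 2: top cell = '.' → open
col 3: top cell = '.' → open
col 4: top cell = '.' → open
col 5: top cell = 'X' → FULL

Answer: 0,1,2,3,4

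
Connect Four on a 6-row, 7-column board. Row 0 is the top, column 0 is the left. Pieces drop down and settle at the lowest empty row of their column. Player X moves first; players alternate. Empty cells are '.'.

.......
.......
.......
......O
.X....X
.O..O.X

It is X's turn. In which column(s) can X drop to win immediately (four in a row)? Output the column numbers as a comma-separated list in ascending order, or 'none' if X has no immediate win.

col 0: drop X → no win
col 1: drop X → no win
col 2: drop X → no win
col 3: drop X → no win
col 4: drop X → no win
col 5: drop X → no win
col 6: drop X → no win

Answer: none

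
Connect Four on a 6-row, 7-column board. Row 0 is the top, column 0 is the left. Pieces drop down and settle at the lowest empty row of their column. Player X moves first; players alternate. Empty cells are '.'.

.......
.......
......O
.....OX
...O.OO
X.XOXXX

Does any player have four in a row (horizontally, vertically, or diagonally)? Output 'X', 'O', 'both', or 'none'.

none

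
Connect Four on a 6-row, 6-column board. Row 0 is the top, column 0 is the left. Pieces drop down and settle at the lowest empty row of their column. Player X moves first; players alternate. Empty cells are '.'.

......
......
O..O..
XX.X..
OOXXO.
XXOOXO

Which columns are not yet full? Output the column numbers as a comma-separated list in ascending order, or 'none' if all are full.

Answer: 0,1,2,3,4,5

Derivation:
col 0: top cell = '.' → open
col 1: top cell = '.' → open
col 2: top cell = '.' → open
col 3: top cell = '.' → open
col 4: top cell = '.' → open
col 5: top cell = '.' → open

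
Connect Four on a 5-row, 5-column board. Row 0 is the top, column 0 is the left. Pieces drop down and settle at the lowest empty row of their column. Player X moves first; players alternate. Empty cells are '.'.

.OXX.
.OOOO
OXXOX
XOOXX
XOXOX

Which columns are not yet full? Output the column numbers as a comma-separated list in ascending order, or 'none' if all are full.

col 0: top cell = '.' → open
col 1: top cell = 'O' → FULL
col 2: top cell = 'X' → FULL
col 3: top cell = 'X' → FULL
col 4: top cell = '.' → open

Answer: 0,4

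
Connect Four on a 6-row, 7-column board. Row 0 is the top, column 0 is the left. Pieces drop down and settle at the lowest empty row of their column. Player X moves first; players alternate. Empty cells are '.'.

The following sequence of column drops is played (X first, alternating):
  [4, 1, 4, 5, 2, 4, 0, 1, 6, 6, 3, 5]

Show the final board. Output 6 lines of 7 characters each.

Answer: .......
.......
.......
....O..
.O..XOO
XOXXXOX

Derivation:
Move 1: X drops in col 4, lands at row 5
Move 2: O drops in col 1, lands at row 5
Move 3: X drops in col 4, lands at row 4
Move 4: O drops in col 5, lands at row 5
Move 5: X drops in col 2, lands at row 5
Move 6: O drops in col 4, lands at row 3
Move 7: X drops in col 0, lands at row 5
Move 8: O drops in col 1, lands at row 4
Move 9: X drops in col 6, lands at row 5
Move 10: O drops in col 6, lands at row 4
Move 11: X drops in col 3, lands at row 5
Move 12: O drops in col 5, lands at row 4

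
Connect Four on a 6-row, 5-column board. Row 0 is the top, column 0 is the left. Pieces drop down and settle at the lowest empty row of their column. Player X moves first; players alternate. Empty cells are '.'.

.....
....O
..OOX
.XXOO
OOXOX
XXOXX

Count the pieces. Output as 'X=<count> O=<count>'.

X=9 O=9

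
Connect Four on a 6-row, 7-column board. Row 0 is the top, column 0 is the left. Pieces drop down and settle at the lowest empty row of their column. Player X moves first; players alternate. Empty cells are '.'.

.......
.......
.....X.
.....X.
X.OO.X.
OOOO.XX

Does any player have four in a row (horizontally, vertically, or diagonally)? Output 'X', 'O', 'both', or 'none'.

both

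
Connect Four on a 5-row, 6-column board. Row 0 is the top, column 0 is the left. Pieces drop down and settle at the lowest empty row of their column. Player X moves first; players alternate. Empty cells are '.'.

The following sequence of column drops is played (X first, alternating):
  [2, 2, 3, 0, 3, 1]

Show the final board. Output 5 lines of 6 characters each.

Answer: ......
......
......
..OX..
OOXX..

Derivation:
Move 1: X drops in col 2, lands at row 4
Move 2: O drops in col 2, lands at row 3
Move 3: X drops in col 3, lands at row 4
Move 4: O drops in col 0, lands at row 4
Move 5: X drops in col 3, lands at row 3
Move 6: O drops in col 1, lands at row 4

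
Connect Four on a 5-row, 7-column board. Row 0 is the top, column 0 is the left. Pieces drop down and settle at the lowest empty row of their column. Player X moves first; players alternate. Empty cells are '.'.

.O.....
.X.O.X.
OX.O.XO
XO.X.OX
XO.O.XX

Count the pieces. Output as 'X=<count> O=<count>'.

X=10 O=9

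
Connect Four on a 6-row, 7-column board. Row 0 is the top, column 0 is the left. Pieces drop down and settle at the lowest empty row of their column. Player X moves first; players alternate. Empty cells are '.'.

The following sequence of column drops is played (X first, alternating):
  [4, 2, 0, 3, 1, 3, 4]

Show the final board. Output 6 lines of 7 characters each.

Answer: .......
.......
.......
.......
...OX..
XXOOX..

Derivation:
Move 1: X drops in col 4, lands at row 5
Move 2: O drops in col 2, lands at row 5
Move 3: X drops in col 0, lands at row 5
Move 4: O drops in col 3, lands at row 5
Move 5: X drops in col 1, lands at row 5
Move 6: O drops in col 3, lands at row 4
Move 7: X drops in col 4, lands at row 4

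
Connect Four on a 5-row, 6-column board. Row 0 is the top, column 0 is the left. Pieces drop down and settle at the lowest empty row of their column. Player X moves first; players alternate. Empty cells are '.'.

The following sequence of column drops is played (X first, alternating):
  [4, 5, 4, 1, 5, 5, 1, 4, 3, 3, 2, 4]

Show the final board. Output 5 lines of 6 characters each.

Move 1: X drops in col 4, lands at row 4
Move 2: O drops in col 5, lands at row 4
Move 3: X drops in col 4, lands at row 3
Move 4: O drops in col 1, lands at row 4
Move 5: X drops in col 5, lands at row 3
Move 6: O drops in col 5, lands at row 2
Move 7: X drops in col 1, lands at row 3
Move 8: O drops in col 4, lands at row 2
Move 9: X drops in col 3, lands at row 4
Move 10: O drops in col 3, lands at row 3
Move 11: X drops in col 2, lands at row 4
Move 12: O drops in col 4, lands at row 1

Answer: ......
....O.
....OO
.X.OXX
.OXXXO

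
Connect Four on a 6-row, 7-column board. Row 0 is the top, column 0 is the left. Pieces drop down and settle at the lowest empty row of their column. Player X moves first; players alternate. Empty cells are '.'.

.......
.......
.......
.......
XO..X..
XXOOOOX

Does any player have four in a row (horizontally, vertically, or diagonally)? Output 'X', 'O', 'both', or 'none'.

O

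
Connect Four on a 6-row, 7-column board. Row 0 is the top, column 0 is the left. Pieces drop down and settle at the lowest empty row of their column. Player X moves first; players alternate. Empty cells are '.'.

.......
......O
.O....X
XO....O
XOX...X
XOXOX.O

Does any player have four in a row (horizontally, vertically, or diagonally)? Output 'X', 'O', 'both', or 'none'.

O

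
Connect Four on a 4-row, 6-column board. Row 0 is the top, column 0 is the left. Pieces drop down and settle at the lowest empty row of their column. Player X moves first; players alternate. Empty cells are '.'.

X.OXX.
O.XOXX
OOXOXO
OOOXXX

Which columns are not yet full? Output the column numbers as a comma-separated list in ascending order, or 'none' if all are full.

Answer: 1,5

Derivation:
col 0: top cell = 'X' → FULL
col 1: top cell = '.' → open
col 2: top cell = 'O' → FULL
col 3: top cell = 'X' → FULL
col 4: top cell = 'X' → FULL
col 5: top cell = '.' → open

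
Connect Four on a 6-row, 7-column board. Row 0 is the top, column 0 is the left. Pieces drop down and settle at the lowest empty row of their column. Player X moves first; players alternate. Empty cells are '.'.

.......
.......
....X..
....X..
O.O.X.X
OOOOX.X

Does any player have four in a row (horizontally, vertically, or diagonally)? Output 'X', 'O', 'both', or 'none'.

both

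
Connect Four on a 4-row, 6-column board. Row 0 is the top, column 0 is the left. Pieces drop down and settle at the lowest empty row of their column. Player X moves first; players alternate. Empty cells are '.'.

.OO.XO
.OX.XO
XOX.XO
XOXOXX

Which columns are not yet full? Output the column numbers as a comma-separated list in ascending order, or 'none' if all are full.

col 0: top cell = '.' → open
col 1: top cell = 'O' → FULL
col 2: top cell = 'O' → FULL
col 3: top cell = '.' → open
col 4: top cell = 'X' → FULL
col 5: top cell = 'O' → FULL

Answer: 0,3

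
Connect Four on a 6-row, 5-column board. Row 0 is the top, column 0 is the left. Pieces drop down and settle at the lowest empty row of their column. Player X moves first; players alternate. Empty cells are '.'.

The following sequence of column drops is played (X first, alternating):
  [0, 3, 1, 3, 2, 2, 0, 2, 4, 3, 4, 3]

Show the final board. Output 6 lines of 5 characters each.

Move 1: X drops in col 0, lands at row 5
Move 2: O drops in col 3, lands at row 5
Move 3: X drops in col 1, lands at row 5
Move 4: O drops in col 3, lands at row 4
Move 5: X drops in col 2, lands at row 5
Move 6: O drops in col 2, lands at row 4
Move 7: X drops in col 0, lands at row 4
Move 8: O drops in col 2, lands at row 3
Move 9: X drops in col 4, lands at row 5
Move 10: O drops in col 3, lands at row 3
Move 11: X drops in col 4, lands at row 4
Move 12: O drops in col 3, lands at row 2

Answer: .....
.....
...O.
..OO.
X.OOX
XXXOX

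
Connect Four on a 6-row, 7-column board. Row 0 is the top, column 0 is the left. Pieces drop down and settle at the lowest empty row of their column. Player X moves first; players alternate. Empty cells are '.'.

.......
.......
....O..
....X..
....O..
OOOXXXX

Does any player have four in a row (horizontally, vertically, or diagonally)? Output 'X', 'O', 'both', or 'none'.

X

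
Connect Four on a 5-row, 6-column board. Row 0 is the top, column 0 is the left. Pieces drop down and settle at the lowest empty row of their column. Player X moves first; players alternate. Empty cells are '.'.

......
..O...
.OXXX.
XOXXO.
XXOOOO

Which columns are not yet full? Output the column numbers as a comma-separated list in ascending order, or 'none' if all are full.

col 0: top cell = '.' → open
col 1: top cell = '.' → open
col 2: top cell = '.' → open
col 3: top cell = '.' → open
col 4: top cell = '.' → open
col 5: top cell = '.' → open

Answer: 0,1,2,3,4,5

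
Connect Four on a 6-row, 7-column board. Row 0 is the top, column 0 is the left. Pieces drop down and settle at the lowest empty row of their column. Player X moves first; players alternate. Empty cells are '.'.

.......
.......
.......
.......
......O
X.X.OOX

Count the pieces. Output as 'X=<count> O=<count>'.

X=3 O=3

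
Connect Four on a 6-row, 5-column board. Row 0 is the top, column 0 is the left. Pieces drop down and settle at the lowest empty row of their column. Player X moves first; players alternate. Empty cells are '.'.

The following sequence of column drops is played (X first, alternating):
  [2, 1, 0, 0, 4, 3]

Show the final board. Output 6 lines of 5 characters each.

Answer: .....
.....
.....
.....
O....
XOXOX

Derivation:
Move 1: X drops in col 2, lands at row 5
Move 2: O drops in col 1, lands at row 5
Move 3: X drops in col 0, lands at row 5
Move 4: O drops in col 0, lands at row 4
Move 5: X drops in col 4, lands at row 5
Move 6: O drops in col 3, lands at row 5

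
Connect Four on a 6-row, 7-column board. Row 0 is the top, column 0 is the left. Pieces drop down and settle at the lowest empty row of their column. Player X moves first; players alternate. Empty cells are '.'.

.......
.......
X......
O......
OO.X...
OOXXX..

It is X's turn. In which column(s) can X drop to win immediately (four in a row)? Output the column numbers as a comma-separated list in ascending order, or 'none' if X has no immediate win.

Answer: 5

Derivation:
col 0: drop X → no win
col 1: drop X → no win
col 2: drop X → no win
col 3: drop X → no win
col 4: drop X → no win
col 5: drop X → WIN!
col 6: drop X → no win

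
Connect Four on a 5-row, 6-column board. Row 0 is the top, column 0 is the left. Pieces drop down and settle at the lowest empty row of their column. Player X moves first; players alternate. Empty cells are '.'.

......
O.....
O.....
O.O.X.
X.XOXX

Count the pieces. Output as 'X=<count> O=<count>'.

X=5 O=5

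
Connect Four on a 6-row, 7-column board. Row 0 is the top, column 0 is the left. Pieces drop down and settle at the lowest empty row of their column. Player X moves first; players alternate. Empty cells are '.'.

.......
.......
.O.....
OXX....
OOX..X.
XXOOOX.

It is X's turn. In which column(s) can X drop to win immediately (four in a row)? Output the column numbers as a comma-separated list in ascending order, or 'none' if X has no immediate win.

col 0: drop X → no win
col 1: drop X → no win
col 2: drop X → no win
col 3: drop X → no win
col 4: drop X → no win
col 5: drop X → no win
col 6: drop X → no win

Answer: none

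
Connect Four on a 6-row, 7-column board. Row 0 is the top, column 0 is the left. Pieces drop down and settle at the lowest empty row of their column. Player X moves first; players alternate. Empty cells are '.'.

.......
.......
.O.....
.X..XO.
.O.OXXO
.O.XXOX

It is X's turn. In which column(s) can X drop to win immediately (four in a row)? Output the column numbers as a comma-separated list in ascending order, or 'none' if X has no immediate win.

Answer: 4

Derivation:
col 0: drop X → no win
col 1: drop X → no win
col 2: drop X → no win
col 3: drop X → no win
col 4: drop X → WIN!
col 5: drop X → no win
col 6: drop X → no win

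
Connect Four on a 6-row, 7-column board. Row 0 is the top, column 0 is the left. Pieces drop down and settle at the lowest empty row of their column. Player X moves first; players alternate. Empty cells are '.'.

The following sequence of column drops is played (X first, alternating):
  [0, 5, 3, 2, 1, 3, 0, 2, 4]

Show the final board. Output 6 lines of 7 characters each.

Answer: .......
.......
.......
.......
X.OO...
XXOXXO.

Derivation:
Move 1: X drops in col 0, lands at row 5
Move 2: O drops in col 5, lands at row 5
Move 3: X drops in col 3, lands at row 5
Move 4: O drops in col 2, lands at row 5
Move 5: X drops in col 1, lands at row 5
Move 6: O drops in col 3, lands at row 4
Move 7: X drops in col 0, lands at row 4
Move 8: O drops in col 2, lands at row 4
Move 9: X drops in col 4, lands at row 5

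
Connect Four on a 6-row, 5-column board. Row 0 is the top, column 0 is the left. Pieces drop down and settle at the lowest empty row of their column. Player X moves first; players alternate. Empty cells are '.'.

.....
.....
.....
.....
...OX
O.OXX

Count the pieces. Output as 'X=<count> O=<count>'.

X=3 O=3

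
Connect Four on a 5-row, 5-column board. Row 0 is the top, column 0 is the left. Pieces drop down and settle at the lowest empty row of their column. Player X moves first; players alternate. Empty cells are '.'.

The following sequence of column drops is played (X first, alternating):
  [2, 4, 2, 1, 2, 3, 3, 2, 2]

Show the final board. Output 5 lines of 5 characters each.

Move 1: X drops in col 2, lands at row 4
Move 2: O drops in col 4, lands at row 4
Move 3: X drops in col 2, lands at row 3
Move 4: O drops in col 1, lands at row 4
Move 5: X drops in col 2, lands at row 2
Move 6: O drops in col 3, lands at row 4
Move 7: X drops in col 3, lands at row 3
Move 8: O drops in col 2, lands at row 1
Move 9: X drops in col 2, lands at row 0

Answer: ..X..
..O..
..X..
..XX.
.OXOO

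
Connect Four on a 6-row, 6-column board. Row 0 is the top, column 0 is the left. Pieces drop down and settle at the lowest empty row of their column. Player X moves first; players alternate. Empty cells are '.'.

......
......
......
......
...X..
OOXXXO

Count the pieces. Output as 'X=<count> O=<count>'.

X=4 O=3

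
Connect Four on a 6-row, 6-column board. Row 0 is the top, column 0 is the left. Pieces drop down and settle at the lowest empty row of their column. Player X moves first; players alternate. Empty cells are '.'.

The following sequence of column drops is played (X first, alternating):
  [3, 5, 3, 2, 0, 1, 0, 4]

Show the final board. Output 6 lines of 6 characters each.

Move 1: X drops in col 3, lands at row 5
Move 2: O drops in col 5, lands at row 5
Move 3: X drops in col 3, lands at row 4
Move 4: O drops in col 2, lands at row 5
Move 5: X drops in col 0, lands at row 5
Move 6: O drops in col 1, lands at row 5
Move 7: X drops in col 0, lands at row 4
Move 8: O drops in col 4, lands at row 5

Answer: ......
......
......
......
X..X..
XOOXOO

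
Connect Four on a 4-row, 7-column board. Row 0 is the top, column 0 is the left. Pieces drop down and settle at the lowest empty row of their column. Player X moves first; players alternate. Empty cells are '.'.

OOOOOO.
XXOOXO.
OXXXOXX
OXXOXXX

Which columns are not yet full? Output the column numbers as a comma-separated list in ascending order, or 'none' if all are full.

Answer: 6

Derivation:
col 0: top cell = 'O' → FULL
col 1: top cell = 'O' → FULL
col 2: top cell = 'O' → FULL
col 3: top cell = 'O' → FULL
col 4: top cell = 'O' → FULL
col 5: top cell = 'O' → FULL
col 6: top cell = '.' → open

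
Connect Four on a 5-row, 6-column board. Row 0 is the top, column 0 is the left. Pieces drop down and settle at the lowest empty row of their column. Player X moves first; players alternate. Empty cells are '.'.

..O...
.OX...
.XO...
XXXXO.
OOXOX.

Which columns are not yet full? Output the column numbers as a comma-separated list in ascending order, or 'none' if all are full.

Answer: 0,1,3,4,5

Derivation:
col 0: top cell = '.' → open
col 1: top cell = '.' → open
col 2: top cell = 'O' → FULL
col 3: top cell = '.' → open
col 4: top cell = '.' → open
col 5: top cell = '.' → open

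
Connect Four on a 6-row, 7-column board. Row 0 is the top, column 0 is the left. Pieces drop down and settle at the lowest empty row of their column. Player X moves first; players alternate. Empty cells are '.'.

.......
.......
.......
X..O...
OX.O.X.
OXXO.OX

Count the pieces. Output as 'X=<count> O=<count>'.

X=6 O=6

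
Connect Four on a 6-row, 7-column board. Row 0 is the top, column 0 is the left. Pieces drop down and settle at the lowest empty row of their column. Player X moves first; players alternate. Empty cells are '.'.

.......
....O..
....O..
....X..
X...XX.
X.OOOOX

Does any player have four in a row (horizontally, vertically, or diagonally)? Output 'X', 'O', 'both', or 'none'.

O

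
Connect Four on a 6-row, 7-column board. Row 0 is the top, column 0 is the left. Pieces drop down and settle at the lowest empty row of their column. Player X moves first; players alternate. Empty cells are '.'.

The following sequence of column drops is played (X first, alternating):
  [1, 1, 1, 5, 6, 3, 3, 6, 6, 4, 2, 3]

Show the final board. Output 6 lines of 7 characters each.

Answer: .......
.......
.......
.X.O..X
.O.X..O
.XXOOOX

Derivation:
Move 1: X drops in col 1, lands at row 5
Move 2: O drops in col 1, lands at row 4
Move 3: X drops in col 1, lands at row 3
Move 4: O drops in col 5, lands at row 5
Move 5: X drops in col 6, lands at row 5
Move 6: O drops in col 3, lands at row 5
Move 7: X drops in col 3, lands at row 4
Move 8: O drops in col 6, lands at row 4
Move 9: X drops in col 6, lands at row 3
Move 10: O drops in col 4, lands at row 5
Move 11: X drops in col 2, lands at row 5
Move 12: O drops in col 3, lands at row 3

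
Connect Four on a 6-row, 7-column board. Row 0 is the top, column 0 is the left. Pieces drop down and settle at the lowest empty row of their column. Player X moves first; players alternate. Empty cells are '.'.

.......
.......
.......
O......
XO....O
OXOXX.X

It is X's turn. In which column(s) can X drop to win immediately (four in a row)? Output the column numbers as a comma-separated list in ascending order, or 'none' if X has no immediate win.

col 0: drop X → no win
col 1: drop X → no win
col 2: drop X → no win
col 3: drop X → no win
col 4: drop X → no win
col 5: drop X → WIN!
col 6: drop X → no win

Answer: 5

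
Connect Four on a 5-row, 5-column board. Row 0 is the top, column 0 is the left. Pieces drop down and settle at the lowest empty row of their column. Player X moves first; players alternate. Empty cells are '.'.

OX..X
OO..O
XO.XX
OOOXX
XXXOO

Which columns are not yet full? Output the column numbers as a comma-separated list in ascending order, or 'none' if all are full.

Answer: 2,3

Derivation:
col 0: top cell = 'O' → FULL
col 1: top cell = 'X' → FULL
col 2: top cell = '.' → open
col 3: top cell = '.' → open
col 4: top cell = 'X' → FULL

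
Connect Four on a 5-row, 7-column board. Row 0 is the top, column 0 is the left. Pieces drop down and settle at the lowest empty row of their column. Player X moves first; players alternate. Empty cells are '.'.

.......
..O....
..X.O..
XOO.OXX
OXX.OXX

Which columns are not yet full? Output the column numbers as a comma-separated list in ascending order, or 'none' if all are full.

Answer: 0,1,2,3,4,5,6

Derivation:
col 0: top cell = '.' → open
col 1: top cell = '.' → open
col 2: top cell = '.' → open
col 3: top cell = '.' → open
col 4: top cell = '.' → open
col 5: top cell = '.' → open
col 6: top cell = '.' → open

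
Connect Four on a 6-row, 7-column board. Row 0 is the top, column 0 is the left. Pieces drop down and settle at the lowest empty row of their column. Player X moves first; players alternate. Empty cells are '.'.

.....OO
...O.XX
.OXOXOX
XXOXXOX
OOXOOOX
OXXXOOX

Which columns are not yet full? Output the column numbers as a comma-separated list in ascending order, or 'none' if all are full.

Answer: 0,1,2,3,4

Derivation:
col 0: top cell = '.' → open
col 1: top cell = '.' → open
col 2: top cell = '.' → open
col 3: top cell = '.' → open
col 4: top cell = '.' → open
col 5: top cell = 'O' → FULL
col 6: top cell = 'O' → FULL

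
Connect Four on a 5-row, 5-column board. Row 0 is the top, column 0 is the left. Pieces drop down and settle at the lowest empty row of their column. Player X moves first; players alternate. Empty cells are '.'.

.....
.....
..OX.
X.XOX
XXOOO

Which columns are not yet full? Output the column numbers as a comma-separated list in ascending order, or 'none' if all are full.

col 0: top cell = '.' → open
col 1: top cell = '.' → open
col 2: top cell = '.' → open
col 3: top cell = '.' → open
col 4: top cell = '.' → open

Answer: 0,1,2,3,4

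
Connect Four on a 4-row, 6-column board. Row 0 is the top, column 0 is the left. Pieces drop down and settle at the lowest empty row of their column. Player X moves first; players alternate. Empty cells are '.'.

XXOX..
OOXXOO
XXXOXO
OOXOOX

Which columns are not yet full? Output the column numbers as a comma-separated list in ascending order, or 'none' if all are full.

Answer: 4,5

Derivation:
col 0: top cell = 'X' → FULL
col 1: top cell = 'X' → FULL
col 2: top cell = 'O' → FULL
col 3: top cell = 'X' → FULL
col 4: top cell = '.' → open
col 5: top cell = '.' → open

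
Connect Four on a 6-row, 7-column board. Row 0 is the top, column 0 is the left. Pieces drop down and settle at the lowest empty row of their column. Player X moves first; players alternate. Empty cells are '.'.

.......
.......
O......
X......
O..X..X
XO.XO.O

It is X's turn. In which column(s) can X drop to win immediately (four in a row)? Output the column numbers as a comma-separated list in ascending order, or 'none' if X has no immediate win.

col 0: drop X → no win
col 1: drop X → no win
col 2: drop X → no win
col 3: drop X → no win
col 4: drop X → no win
col 5: drop X → no win
col 6: drop X → no win

Answer: none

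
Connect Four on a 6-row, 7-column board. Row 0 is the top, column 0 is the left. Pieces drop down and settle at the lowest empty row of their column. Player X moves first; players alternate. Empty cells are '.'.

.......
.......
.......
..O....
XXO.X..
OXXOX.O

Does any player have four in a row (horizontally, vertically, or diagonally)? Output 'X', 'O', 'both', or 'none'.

none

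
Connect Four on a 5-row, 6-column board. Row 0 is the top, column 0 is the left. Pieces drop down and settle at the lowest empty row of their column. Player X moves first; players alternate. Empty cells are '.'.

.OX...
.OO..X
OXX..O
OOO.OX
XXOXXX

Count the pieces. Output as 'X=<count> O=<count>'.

X=10 O=10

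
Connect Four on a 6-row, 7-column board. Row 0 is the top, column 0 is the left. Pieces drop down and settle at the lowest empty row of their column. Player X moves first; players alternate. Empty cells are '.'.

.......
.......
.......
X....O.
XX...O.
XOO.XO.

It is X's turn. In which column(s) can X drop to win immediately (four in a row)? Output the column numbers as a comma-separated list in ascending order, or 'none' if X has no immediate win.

col 0: drop X → WIN!
col 1: drop X → no win
col 2: drop X → no win
col 3: drop X → no win
col 4: drop X → no win
col 5: drop X → no win
col 6: drop X → no win

Answer: 0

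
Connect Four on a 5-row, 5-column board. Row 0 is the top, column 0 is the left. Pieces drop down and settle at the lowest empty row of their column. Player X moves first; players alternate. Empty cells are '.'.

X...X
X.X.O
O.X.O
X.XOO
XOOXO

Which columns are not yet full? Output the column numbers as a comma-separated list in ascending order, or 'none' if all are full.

Answer: 1,2,3

Derivation:
col 0: top cell = 'X' → FULL
col 1: top cell = '.' → open
col 2: top cell = '.' → open
col 3: top cell = '.' → open
col 4: top cell = 'X' → FULL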